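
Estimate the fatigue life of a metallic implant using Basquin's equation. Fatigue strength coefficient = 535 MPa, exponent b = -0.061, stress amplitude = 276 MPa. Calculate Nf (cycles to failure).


sigma_a = sigma_f' * (2Nf)^b
2Nf = (sigma_a/sigma_f')^(1/b)
2Nf = (276/535)^(1/-0.061)
2Nf = 51547.57
Nf = 2.577e+04


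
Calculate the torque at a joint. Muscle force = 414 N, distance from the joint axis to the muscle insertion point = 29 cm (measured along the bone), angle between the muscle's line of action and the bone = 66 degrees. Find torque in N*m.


Torque = F * d * sin(theta)   (moment arm = d*sin(theta))
d = 29 cm = 0.29 m
Torque = 414 * 0.29 * sin(66)
Torque = 109.7 N*m


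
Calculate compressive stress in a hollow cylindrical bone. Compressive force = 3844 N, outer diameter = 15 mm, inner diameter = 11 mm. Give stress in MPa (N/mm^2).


A = pi*(r_o^2 - r_i^2)
r_o = 7.5 mm, r_i = 5.5 mm
A = 81.6814 mm^2
sigma = F/A = 3844 / 81.6814
sigma = 47.06 MPa


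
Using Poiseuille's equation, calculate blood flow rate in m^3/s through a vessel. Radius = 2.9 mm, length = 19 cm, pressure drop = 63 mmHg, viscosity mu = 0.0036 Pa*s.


Q = pi*r^4*dP / (8*mu*L)
r = 0.0029 m, L = 0.19 m
dP = 63 mmHg = 8399.286 Pa
Q = 3.4107e-04 m^3/s


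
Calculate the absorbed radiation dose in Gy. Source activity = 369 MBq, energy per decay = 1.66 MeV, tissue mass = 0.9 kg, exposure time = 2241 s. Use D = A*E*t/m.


A = 369 MBq = 3.6900e+08 Bq
E = 1.66 MeV = 2.65932e-13 J
D = A*E*t/m = 3.6900e+08*2.65932e-13*2241/0.9
D = 0.2443 Gy


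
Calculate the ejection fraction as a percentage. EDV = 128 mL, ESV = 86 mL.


SV = EDV - ESV = 128 - 86 = 42 mL
EF = SV/EDV * 100 = 42/128 * 100
EF = 32.81%


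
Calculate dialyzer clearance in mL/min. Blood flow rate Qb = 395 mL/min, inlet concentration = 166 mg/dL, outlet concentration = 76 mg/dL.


K = Qb * (Cb_in - Cb_out) / Cb_in
K = 395 * (166 - 76) / 166
K = 214.2 mL/min


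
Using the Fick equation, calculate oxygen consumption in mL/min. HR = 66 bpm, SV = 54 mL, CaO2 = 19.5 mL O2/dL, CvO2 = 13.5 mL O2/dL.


CO = HR*SV = 66*54/1000 = 3.564 L/min
a-v O2 diff = 19.5 - 13.5 = 6 mL/dL
VO2 = CO * (CaO2-CvO2) * 10 dL/L
VO2 = 3.564 * 6 * 10
VO2 = 213.8 mL/min


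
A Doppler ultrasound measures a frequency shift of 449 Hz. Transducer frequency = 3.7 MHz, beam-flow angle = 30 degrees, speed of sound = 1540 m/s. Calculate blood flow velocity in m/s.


v = fd * c / (2 * f0 * cos(theta))
v = 449 * 1540 / (2 * 3.7000e+06 * cos(30))
v = 0.1079 m/s


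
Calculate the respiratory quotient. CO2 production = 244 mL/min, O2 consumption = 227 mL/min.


RQ = VCO2 / VO2
RQ = 244 / 227
RQ = 1.075


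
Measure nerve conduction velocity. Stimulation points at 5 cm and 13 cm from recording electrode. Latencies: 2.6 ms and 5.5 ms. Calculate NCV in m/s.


Distance = (13 - 5) / 100 = 0.08 m
dt = (5.5 - 2.6) / 1000 = 0.0029 s
NCV = dist / dt = 27.59 m/s


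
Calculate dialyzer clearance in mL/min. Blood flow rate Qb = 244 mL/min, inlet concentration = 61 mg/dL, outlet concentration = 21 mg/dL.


K = Qb * (Cb_in - Cb_out) / Cb_in
K = 244 * (61 - 21) / 61
K = 160 mL/min


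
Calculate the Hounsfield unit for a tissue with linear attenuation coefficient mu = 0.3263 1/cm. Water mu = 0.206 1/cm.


HU = ((mu_tissue - mu_water) / mu_water) * 1000
HU = ((0.3263 - 0.206) / 0.206) * 1000
HU = 584


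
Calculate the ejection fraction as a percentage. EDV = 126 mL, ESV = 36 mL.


SV = EDV - ESV = 126 - 36 = 90 mL
EF = SV/EDV * 100 = 90/126 * 100
EF = 71.43%


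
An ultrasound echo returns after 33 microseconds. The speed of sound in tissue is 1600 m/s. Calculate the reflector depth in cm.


depth = c * t / 2
t = 33 us = 3.3000e-05 s
depth = 1600 * 3.3000e-05 / 2
depth = 0.0264 m = 2.64 cm


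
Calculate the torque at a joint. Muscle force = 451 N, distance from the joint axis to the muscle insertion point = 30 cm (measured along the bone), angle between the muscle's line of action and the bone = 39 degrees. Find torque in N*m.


Torque = F * d * sin(theta)   (moment arm = d*sin(theta))
d = 30 cm = 0.3 m
Torque = 451 * 0.3 * sin(39)
Torque = 85.15 N*m


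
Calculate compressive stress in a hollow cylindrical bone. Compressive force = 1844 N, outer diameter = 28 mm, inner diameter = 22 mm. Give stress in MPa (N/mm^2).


A = pi*(r_o^2 - r_i^2)
r_o = 14 mm, r_i = 11 mm
A = 235.619 mm^2
sigma = F/A = 1844 / 235.619
sigma = 7.826 MPa


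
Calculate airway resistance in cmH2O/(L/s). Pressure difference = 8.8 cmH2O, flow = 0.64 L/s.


R = dP / flow
R = 8.8 / 0.64
R = 13.75 cmH2O/(L/s)


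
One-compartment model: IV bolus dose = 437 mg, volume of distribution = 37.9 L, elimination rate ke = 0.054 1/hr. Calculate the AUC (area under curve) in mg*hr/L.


C0 = Dose/Vd = 437/37.9 = 11.5303 mg/L
AUC = C0/ke = 11.5303/0.054
AUC = 213.5 mg*hr/L


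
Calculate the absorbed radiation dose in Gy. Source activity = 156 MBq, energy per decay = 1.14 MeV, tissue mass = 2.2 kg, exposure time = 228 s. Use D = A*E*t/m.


A = 156 MBq = 1.5600e+08 Bq
E = 1.14 MeV = 1.82628e-13 J
D = A*E*t/m = 1.5600e+08*1.82628e-13*228/2.2
D = 0.002953 Gy


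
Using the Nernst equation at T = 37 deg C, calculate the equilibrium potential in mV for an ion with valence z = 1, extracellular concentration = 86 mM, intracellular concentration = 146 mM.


E = (RT/(zF)) * ln(C_out/C_in)
T = 37 + 273.15 = 310.15 K
E = (8.314 * 310.15 / (1 * 96485)) * ln(86/146)
E = -14.14 mV


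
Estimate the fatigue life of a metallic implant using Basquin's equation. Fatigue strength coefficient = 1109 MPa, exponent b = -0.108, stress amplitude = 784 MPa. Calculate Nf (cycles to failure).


sigma_a = sigma_f' * (2Nf)^b
2Nf = (sigma_a/sigma_f')^(1/b)
2Nf = (784/1109)^(1/-0.108)
2Nf = 24.807775
Nf = 12.4


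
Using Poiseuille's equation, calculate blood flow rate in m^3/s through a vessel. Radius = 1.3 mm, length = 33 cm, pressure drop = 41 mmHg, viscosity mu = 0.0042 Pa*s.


Q = pi*r^4*dP / (8*mu*L)
r = 0.0013 m, L = 0.33 m
dP = 41 mmHg = 5466.202 Pa
Q = 4.4234e-06 m^3/s


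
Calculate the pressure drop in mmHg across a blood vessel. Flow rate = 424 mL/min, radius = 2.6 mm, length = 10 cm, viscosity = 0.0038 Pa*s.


dP = 8*mu*L*Q / (pi*r^4)
Q = 424 mL/min = 7.06667e-06 m^3/s
dP = 149.639 Pa = 149.639 / 133.322 mmHg = 1.122 mmHg


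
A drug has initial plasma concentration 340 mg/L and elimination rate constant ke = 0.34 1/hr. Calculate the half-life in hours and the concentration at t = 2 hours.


t_half = ln(2) / ke = 0.693147 / 0.34 = 2.039 hr
C(t) = C0 * exp(-ke*t) = 340 * exp(-0.34*2)
C(2) = 172.2 mg/L


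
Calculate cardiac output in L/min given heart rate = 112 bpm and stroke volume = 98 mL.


CO = HR * SV
CO = 112 * 98 / 1000
CO = 10.98 L/min


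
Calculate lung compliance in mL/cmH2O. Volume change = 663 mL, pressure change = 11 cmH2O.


C = dV / dP
C = 663 / 11
C = 60.27 mL/cmH2O


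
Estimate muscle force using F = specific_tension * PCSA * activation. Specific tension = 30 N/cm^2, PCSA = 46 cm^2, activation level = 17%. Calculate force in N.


F = sigma * PCSA * activation
F = 30 * 46 * 0.17
F = 234.6 N


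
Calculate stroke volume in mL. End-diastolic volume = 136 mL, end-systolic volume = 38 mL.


SV = EDV - ESV
SV = 136 - 38
SV = 98 mL


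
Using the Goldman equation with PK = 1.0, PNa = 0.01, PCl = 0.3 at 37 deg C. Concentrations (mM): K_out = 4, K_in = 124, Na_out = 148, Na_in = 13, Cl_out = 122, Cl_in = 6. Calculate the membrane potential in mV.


Vm = (RT/F)*ln((PK*Ko + PNa*Nao + PCl*Cli)/(PK*Ki + PNa*Nai + PCl*Clo))
Numer = 7.28, Denom = 160.73
Vm = -82.7 mV


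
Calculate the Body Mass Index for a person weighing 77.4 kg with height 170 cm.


BMI = weight / height^2
height = 170 cm = 1.7 m
BMI = 77.4 / 1.7^2
BMI = 26.78 kg/m^2


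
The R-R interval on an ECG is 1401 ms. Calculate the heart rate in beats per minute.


HR = 60 / RR_interval(s)
RR = 1401 ms = 1.401 s
HR = 60 / 1.401 = 42.83 bpm


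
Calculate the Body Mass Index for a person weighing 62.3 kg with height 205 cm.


BMI = weight / height^2
height = 205 cm = 2.05 m
BMI = 62.3 / 2.05^2
BMI = 14.82 kg/m^2


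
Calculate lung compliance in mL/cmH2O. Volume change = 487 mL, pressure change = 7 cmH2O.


C = dV / dP
C = 487 / 7
C = 69.57 mL/cmH2O


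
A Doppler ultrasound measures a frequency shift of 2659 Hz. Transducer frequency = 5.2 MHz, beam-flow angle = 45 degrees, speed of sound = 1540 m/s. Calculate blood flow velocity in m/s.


v = fd * c / (2 * f0 * cos(theta))
v = 2659 * 1540 / (2 * 5.2000e+06 * cos(45))
v = 0.5568 m/s


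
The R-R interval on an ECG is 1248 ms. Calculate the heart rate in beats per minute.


HR = 60 / RR_interval(s)
RR = 1248 ms = 1.248 s
HR = 60 / 1.248 = 48.08 bpm


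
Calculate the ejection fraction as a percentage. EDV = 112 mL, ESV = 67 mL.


SV = EDV - ESV = 112 - 67 = 45 mL
EF = SV/EDV * 100 = 45/112 * 100
EF = 40.18%


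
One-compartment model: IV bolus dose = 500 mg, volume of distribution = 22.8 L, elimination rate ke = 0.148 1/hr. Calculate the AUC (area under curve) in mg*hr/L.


C0 = Dose/Vd = 500/22.8 = 21.9298 mg/L
AUC = C0/ke = 21.9298/0.148
AUC = 148.2 mg*hr/L


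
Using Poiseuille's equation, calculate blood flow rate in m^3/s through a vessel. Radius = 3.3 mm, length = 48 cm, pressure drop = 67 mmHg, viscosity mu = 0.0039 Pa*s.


Q = pi*r^4*dP / (8*mu*L)
r = 0.0033 m, L = 0.48 m
dP = 67 mmHg = 8932.574 Pa
Q = 2.2222e-04 m^3/s


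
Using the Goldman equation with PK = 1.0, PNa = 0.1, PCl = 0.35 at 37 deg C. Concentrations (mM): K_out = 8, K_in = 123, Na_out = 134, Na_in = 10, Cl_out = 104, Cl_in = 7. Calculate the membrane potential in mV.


Vm = (RT/F)*ln((PK*Ko + PNa*Nao + PCl*Cli)/(PK*Ki + PNa*Nai + PCl*Clo))
Numer = 23.85, Denom = 160.4
Vm = -50.94 mV


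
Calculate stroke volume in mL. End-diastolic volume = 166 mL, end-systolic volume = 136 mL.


SV = EDV - ESV
SV = 166 - 136
SV = 30 mL


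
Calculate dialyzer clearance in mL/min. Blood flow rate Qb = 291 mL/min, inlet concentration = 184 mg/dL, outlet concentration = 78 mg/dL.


K = Qb * (Cb_in - Cb_out) / Cb_in
K = 291 * (184 - 78) / 184
K = 167.6 mL/min


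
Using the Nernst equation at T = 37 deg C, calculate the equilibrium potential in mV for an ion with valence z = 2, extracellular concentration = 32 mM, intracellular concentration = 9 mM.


E = (RT/(zF)) * ln(C_out/C_in)
T = 37 + 273.15 = 310.15 K
E = (8.314 * 310.15 / (2 * 96485)) * ln(32/9)
E = 16.95 mV


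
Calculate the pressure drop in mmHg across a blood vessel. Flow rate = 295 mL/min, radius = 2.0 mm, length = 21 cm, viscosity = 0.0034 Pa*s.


dP = 8*mu*L*Q / (pi*r^4)
Q = 295 mL/min = 4.91667e-06 m^3/s
dP = 558.714 Pa = 558.714 / 133.322 mmHg = 4.191 mmHg


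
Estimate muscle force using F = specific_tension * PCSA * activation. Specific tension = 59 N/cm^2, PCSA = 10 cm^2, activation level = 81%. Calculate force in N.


F = sigma * PCSA * activation
F = 59 * 10 * 0.81
F = 477.9 N


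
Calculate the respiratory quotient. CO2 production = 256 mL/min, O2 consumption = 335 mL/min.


RQ = VCO2 / VO2
RQ = 256 / 335
RQ = 0.7642


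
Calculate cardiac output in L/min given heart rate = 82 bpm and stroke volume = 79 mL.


CO = HR * SV
CO = 82 * 79 / 1000
CO = 6.478 L/min


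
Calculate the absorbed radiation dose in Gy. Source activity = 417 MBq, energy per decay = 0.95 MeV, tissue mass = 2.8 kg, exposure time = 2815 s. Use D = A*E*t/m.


A = 417 MBq = 4.1700e+08 Bq
E = 0.95 MeV = 1.5219e-13 J
D = A*E*t/m = 4.1700e+08*1.5219e-13*2815/2.8
D = 0.0638 Gy


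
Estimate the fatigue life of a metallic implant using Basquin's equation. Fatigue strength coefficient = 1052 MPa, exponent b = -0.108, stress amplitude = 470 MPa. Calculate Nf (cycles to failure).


sigma_a = sigma_f' * (2Nf)^b
2Nf = (sigma_a/sigma_f')^(1/b)
2Nf = (470/1052)^(1/-0.108)
2Nf = 1737.7224
Nf = 868.9


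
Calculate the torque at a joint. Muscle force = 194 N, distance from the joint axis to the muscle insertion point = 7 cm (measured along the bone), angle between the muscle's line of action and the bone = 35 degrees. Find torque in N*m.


Torque = F * d * sin(theta)   (moment arm = d*sin(theta))
d = 7 cm = 0.07 m
Torque = 194 * 0.07 * sin(35)
Torque = 7.789 N*m


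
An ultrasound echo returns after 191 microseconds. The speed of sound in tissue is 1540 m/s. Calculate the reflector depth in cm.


depth = c * t / 2
t = 191 us = 1.9100e-04 s
depth = 1540 * 1.9100e-04 / 2
depth = 0.14707 m = 14.707 cm


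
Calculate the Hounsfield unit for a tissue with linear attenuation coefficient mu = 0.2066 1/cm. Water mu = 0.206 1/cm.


HU = ((mu_tissue - mu_water) / mu_water) * 1000
HU = ((0.2066 - 0.206) / 0.206) * 1000
HU = 2.913


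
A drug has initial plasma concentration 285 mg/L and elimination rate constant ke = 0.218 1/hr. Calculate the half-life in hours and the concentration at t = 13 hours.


t_half = ln(2) / ke = 0.693147 / 0.218 = 3.18 hr
C(t) = C0 * exp(-ke*t) = 285 * exp(-0.218*13)
C(13) = 16.75 mg/L


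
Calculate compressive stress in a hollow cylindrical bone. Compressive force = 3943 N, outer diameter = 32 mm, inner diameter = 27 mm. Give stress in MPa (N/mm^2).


A = pi*(r_o^2 - r_i^2)
r_o = 16 mm, r_i = 13.5 mm
A = 231.692 mm^2
sigma = F/A = 3943 / 231.692
sigma = 17.02 MPa


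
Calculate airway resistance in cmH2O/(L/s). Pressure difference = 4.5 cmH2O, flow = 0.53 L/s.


R = dP / flow
R = 4.5 / 0.53
R = 8.491 cmH2O/(L/s)


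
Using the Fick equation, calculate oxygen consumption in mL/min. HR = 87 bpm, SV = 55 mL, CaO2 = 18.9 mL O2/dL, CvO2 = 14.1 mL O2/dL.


CO = HR*SV = 87*55/1000 = 4.785 L/min
a-v O2 diff = 18.9 - 14.1 = 4.8 mL/dL
VO2 = CO * (CaO2-CvO2) * 10 dL/L
VO2 = 4.785 * 4.8 * 10
VO2 = 229.7 mL/min


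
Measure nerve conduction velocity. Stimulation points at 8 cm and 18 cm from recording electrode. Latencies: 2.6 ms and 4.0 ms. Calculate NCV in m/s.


Distance = (18 - 8) / 100 = 0.1 m
dt = (4.0 - 2.6) / 1000 = 0.0014 s
NCV = dist / dt = 71.43 m/s


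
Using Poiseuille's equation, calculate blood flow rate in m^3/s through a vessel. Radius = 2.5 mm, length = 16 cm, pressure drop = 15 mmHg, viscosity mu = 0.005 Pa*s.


Q = pi*r^4*dP / (8*mu*L)
r = 0.0025 m, L = 0.16 m
dP = 15 mmHg = 1999.83 Pa
Q = 3.8346e-05 m^3/s


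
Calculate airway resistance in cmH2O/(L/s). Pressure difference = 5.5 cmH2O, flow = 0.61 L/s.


R = dP / flow
R = 5.5 / 0.61
R = 9.016 cmH2O/(L/s)


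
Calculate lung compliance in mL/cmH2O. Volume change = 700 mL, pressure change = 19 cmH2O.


C = dV / dP
C = 700 / 19
C = 36.84 mL/cmH2O


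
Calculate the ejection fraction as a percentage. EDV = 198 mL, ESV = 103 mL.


SV = EDV - ESV = 198 - 103 = 95 mL
EF = SV/EDV * 100 = 95/198 * 100
EF = 47.98%


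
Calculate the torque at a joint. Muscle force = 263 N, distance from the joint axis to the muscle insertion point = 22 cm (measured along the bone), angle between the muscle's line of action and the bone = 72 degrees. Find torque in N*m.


Torque = F * d * sin(theta)   (moment arm = d*sin(theta))
d = 22 cm = 0.22 m
Torque = 263 * 0.22 * sin(72)
Torque = 55.03 N*m


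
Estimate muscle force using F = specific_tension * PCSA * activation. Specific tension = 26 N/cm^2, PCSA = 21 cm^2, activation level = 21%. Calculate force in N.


F = sigma * PCSA * activation
F = 26 * 21 * 0.21
F = 114.7 N


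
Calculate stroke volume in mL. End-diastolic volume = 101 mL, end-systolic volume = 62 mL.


SV = EDV - ESV
SV = 101 - 62
SV = 39 mL


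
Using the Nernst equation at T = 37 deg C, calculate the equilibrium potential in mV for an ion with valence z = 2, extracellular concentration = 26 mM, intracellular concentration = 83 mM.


E = (RT/(zF)) * ln(C_out/C_in)
T = 37 + 273.15 = 310.15 K
E = (8.314 * 310.15 / (2 * 96485)) * ln(26/83)
E = -15.51 mV


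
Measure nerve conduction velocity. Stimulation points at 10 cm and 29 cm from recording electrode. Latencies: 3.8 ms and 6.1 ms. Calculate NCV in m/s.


Distance = (29 - 10) / 100 = 0.19 m
dt = (6.1 - 3.8) / 1000 = 0.0023 s
NCV = dist / dt = 82.61 m/s


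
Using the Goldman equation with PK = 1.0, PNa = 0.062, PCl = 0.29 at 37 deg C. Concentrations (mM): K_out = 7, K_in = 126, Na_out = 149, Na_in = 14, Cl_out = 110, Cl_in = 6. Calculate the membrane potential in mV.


Vm = (RT/F)*ln((PK*Ko + PNa*Nao + PCl*Cli)/(PK*Ki + PNa*Nai + PCl*Clo))
Numer = 17.978, Denom = 158.768
Vm = -58.22 mV


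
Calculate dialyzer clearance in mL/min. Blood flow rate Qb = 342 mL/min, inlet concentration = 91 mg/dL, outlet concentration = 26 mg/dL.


K = Qb * (Cb_in - Cb_out) / Cb_in
K = 342 * (91 - 26) / 91
K = 244.3 mL/min


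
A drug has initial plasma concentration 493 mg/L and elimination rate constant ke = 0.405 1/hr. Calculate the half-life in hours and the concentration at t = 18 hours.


t_half = ln(2) / ke = 0.693147 / 0.405 = 1.711 hr
C(t) = C0 * exp(-ke*t) = 493 * exp(-0.405*18)
C(18) = 0.3364 mg/L


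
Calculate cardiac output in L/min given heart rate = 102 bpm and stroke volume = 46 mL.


CO = HR * SV
CO = 102 * 46 / 1000
CO = 4.692 L/min


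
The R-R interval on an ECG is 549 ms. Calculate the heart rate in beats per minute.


HR = 60 / RR_interval(s)
RR = 549 ms = 0.549 s
HR = 60 / 0.549 = 109.3 bpm


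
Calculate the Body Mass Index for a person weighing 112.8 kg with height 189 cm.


BMI = weight / height^2
height = 189 cm = 1.89 m
BMI = 112.8 / 1.89^2
BMI = 31.58 kg/m^2


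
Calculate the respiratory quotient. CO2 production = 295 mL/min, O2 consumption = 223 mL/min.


RQ = VCO2 / VO2
RQ = 295 / 223
RQ = 1.323


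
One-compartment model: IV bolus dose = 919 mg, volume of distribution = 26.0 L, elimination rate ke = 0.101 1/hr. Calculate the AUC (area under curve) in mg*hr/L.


C0 = Dose/Vd = 919/26.0 = 35.3462 mg/L
AUC = C0/ke = 35.3462/0.101
AUC = 350 mg*hr/L


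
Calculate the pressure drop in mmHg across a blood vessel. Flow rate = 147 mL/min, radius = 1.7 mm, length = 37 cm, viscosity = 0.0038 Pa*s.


dP = 8*mu*L*Q / (pi*r^4)
Q = 147 mL/min = 2.45e-06 m^3/s
dP = 1050.26 Pa = 1050.26 / 133.322 mmHg = 7.878 mmHg


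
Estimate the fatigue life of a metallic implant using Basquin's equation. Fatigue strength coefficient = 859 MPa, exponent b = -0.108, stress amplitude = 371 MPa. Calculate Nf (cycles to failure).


sigma_a = sigma_f' * (2Nf)^b
2Nf = (sigma_a/sigma_f')^(1/b)
2Nf = (371/859)^(1/-0.108)
2Nf = 2377.4107
Nf = 1189


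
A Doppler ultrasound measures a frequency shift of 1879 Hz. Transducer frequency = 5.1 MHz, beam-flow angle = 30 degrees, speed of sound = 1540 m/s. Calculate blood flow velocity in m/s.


v = fd * c / (2 * f0 * cos(theta))
v = 1879 * 1540 / (2 * 5.1000e+06 * cos(30))
v = 0.3276 m/s


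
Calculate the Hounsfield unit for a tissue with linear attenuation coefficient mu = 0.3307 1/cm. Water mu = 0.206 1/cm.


HU = ((mu_tissue - mu_water) / mu_water) * 1000
HU = ((0.3307 - 0.206) / 0.206) * 1000
HU = 605.3


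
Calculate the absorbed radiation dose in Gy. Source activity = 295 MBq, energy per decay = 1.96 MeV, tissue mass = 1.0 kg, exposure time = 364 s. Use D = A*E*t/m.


A = 295 MBq = 2.9500e+08 Bq
E = 1.96 MeV = 3.13992e-13 J
D = A*E*t/m = 2.9500e+08*3.13992e-13*364/1.0
D = 0.03372 Gy


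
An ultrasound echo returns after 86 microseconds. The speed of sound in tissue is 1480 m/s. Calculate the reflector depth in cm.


depth = c * t / 2
t = 86 us = 8.6000e-05 s
depth = 1480 * 8.6000e-05 / 2
depth = 0.06364 m = 6.364 cm


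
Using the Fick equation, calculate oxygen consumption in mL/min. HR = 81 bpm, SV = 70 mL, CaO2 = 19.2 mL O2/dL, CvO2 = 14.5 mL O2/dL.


CO = HR*SV = 81*70/1000 = 5.67 L/min
a-v O2 diff = 19.2 - 14.5 = 4.7 mL/dL
VO2 = CO * (CaO2-CvO2) * 10 dL/L
VO2 = 5.67 * 4.7 * 10
VO2 = 266.5 mL/min


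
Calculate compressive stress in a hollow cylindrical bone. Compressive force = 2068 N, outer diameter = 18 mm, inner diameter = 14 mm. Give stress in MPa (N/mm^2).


A = pi*(r_o^2 - r_i^2)
r_o = 9 mm, r_i = 7 mm
A = 100.531 mm^2
sigma = F/A = 2068 / 100.531
sigma = 20.57 MPa


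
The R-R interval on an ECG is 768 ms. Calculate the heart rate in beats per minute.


HR = 60 / RR_interval(s)
RR = 768 ms = 0.768 s
HR = 60 / 0.768 = 78.12 bpm


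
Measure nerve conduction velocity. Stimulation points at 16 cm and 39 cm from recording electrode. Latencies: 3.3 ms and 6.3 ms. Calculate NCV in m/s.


Distance = (39 - 16) / 100 = 0.23 m
dt = (6.3 - 3.3) / 1000 = 0.003 s
NCV = dist / dt = 76.67 m/s


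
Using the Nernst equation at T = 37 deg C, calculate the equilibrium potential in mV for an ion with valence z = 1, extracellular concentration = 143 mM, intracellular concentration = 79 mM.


E = (RT/(zF)) * ln(C_out/C_in)
T = 37 + 273.15 = 310.15 K
E = (8.314 * 310.15 / (1 * 96485)) * ln(143/79)
E = 15.86 mV


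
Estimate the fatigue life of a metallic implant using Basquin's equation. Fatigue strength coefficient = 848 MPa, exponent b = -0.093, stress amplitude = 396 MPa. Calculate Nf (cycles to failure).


sigma_a = sigma_f' * (2Nf)^b
2Nf = (sigma_a/sigma_f')^(1/b)
2Nf = (396/848)^(1/-0.093)
2Nf = 3596.8402
Nf = 1798


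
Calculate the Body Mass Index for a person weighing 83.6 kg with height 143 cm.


BMI = weight / height^2
height = 143 cm = 1.43 m
BMI = 83.6 / 1.43^2
BMI = 40.88 kg/m^2


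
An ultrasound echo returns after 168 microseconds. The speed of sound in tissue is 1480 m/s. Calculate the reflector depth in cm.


depth = c * t / 2
t = 168 us = 1.6800e-04 s
depth = 1480 * 1.6800e-04 / 2
depth = 0.12432 m = 12.432 cm


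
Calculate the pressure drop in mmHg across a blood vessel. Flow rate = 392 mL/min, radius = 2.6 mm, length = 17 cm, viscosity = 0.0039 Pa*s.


dP = 8*mu*L*Q / (pi*r^4)
Q = 392 mL/min = 6.53333e-06 m^3/s
dP = 241.376 Pa = 241.376 / 133.322 mmHg = 1.81 mmHg


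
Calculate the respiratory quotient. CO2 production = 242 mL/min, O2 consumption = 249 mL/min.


RQ = VCO2 / VO2
RQ = 242 / 249
RQ = 0.9719


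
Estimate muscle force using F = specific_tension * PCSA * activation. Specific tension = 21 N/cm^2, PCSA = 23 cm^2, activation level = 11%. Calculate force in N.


F = sigma * PCSA * activation
F = 21 * 23 * 0.11
F = 53.13 N


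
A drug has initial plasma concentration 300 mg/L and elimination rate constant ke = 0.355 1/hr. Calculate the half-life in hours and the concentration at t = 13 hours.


t_half = ln(2) / ke = 0.693147 / 0.355 = 1.953 hr
C(t) = C0 * exp(-ke*t) = 300 * exp(-0.355*13)
C(13) = 2.971 mg/L


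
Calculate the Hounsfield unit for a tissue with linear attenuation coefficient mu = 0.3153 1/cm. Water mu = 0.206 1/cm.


HU = ((mu_tissue - mu_water) / mu_water) * 1000
HU = ((0.3153 - 0.206) / 0.206) * 1000
HU = 530.6


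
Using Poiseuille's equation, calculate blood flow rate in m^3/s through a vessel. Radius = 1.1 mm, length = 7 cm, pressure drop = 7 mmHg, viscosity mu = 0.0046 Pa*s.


Q = pi*r^4*dP / (8*mu*L)
r = 0.0011 m, L = 0.07 m
dP = 7 mmHg = 933.254 Pa
Q = 1.6664e-06 m^3/s


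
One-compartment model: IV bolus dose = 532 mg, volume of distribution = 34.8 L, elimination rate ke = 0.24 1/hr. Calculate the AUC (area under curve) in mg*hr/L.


C0 = Dose/Vd = 532/34.8 = 15.2874 mg/L
AUC = C0/ke = 15.2874/0.24
AUC = 63.7 mg*hr/L


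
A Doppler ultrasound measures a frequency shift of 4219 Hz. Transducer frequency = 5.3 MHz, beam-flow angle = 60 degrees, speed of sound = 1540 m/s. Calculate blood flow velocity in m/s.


v = fd * c / (2 * f0 * cos(theta))
v = 4219 * 1540 / (2 * 5.3000e+06 * cos(60))
v = 1.226 m/s


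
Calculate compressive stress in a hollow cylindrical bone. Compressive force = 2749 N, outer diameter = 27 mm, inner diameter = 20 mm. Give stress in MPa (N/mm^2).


A = pi*(r_o^2 - r_i^2)
r_o = 13.5 mm, r_i = 10 mm
A = 258.396 mm^2
sigma = F/A = 2749 / 258.396
sigma = 10.64 MPa


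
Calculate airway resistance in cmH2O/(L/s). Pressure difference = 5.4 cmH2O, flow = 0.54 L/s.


R = dP / flow
R = 5.4 / 0.54
R = 10 cmH2O/(L/s)


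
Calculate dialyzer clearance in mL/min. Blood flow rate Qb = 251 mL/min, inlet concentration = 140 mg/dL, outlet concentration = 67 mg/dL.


K = Qb * (Cb_in - Cb_out) / Cb_in
K = 251 * (140 - 67) / 140
K = 130.9 mL/min


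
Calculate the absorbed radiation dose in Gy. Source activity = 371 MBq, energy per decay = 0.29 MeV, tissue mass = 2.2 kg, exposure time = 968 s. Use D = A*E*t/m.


A = 371 MBq = 3.7100e+08 Bq
E = 0.29 MeV = 4.6458e-14 J
D = A*E*t/m = 3.7100e+08*4.6458e-14*968/2.2
D = 0.007584 Gy


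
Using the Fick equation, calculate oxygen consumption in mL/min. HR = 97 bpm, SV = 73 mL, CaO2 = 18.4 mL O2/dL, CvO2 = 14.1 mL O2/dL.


CO = HR*SV = 97*73/1000 = 7.081 L/min
a-v O2 diff = 18.4 - 14.1 = 4.3 mL/dL
VO2 = CO * (CaO2-CvO2) * 10 dL/L
VO2 = 7.081 * 4.3 * 10
VO2 = 304.5 mL/min


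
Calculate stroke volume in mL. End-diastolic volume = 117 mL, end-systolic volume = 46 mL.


SV = EDV - ESV
SV = 117 - 46
SV = 71 mL


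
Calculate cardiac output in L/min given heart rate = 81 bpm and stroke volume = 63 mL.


CO = HR * SV
CO = 81 * 63 / 1000
CO = 5.103 L/min


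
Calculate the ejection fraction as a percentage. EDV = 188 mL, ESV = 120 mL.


SV = EDV - ESV = 188 - 120 = 68 mL
EF = SV/EDV * 100 = 68/188 * 100
EF = 36.17%


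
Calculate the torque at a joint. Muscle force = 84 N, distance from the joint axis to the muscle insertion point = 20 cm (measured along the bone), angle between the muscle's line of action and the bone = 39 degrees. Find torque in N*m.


Torque = F * d * sin(theta)   (moment arm = d*sin(theta))
d = 20 cm = 0.2 m
Torque = 84 * 0.2 * sin(39)
Torque = 10.57 N*m


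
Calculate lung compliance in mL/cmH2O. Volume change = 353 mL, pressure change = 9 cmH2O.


C = dV / dP
C = 353 / 9
C = 39.22 mL/cmH2O


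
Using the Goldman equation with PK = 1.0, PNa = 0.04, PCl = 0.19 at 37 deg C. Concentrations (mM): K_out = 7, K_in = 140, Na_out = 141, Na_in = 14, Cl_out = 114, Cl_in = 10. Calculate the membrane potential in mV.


Vm = (RT/F)*ln((PK*Ko + PNa*Nao + PCl*Cli)/(PK*Ki + PNa*Nai + PCl*Clo))
Numer = 14.54, Denom = 162.22
Vm = -64.46 mV


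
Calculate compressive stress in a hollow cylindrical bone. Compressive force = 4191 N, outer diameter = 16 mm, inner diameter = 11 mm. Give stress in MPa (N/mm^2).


A = pi*(r_o^2 - r_i^2)
r_o = 8 mm, r_i = 5.5 mm
A = 106.029 mm^2
sigma = F/A = 4191 / 106.029
sigma = 39.53 MPa


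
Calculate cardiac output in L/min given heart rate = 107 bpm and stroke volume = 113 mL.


CO = HR * SV
CO = 107 * 113 / 1000
CO = 12.09 L/min


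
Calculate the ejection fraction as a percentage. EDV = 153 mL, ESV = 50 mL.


SV = EDV - ESV = 153 - 50 = 103 mL
EF = SV/EDV * 100 = 103/153 * 100
EF = 67.32%


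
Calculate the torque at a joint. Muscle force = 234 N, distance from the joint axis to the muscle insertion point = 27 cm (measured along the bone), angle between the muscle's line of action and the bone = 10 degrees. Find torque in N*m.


Torque = F * d * sin(theta)   (moment arm = d*sin(theta))
d = 27 cm = 0.27 m
Torque = 234 * 0.27 * sin(10)
Torque = 10.97 N*m


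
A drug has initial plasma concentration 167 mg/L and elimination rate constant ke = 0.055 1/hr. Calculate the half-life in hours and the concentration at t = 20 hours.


t_half = ln(2) / ke = 0.693147 / 0.055 = 12.6 hr
C(t) = C0 * exp(-ke*t) = 167 * exp(-0.055*20)
C(20) = 55.59 mg/L


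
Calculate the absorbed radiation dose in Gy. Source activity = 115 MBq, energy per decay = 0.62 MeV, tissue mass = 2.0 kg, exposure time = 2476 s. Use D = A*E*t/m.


A = 115 MBq = 1.1500e+08 Bq
E = 0.62 MeV = 9.9324e-14 J
D = A*E*t/m = 1.1500e+08*9.9324e-14*2476/2.0
D = 0.01414 Gy


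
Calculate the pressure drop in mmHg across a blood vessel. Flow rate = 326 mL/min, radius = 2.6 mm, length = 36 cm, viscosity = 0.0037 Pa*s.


dP = 8*mu*L*Q / (pi*r^4)
Q = 326 mL/min = 5.43333e-06 m^3/s
dP = 403.29 Pa = 403.29 / 133.322 mmHg = 3.025 mmHg


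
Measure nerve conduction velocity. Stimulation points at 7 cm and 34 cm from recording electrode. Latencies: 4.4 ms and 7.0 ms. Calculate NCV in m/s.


Distance = (34 - 7) / 100 = 0.27 m
dt = (7.0 - 4.4) / 1000 = 0.0026 s
NCV = dist / dt = 103.8 m/s


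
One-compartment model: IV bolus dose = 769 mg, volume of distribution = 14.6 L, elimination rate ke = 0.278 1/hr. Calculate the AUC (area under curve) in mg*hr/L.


C0 = Dose/Vd = 769/14.6 = 52.6712 mg/L
AUC = C0/ke = 52.6712/0.278
AUC = 189.5 mg*hr/L


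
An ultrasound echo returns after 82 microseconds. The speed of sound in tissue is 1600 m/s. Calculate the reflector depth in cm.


depth = c * t / 2
t = 82 us = 8.2000e-05 s
depth = 1600 * 8.2000e-05 / 2
depth = 0.0656 m = 6.56 cm


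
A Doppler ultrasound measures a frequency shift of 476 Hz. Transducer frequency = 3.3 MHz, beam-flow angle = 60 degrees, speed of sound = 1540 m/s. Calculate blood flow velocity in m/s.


v = fd * c / (2 * f0 * cos(theta))
v = 476 * 1540 / (2 * 3.3000e+06 * cos(60))
v = 0.2221 m/s


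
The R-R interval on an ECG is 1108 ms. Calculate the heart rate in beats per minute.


HR = 60 / RR_interval(s)
RR = 1108 ms = 1.108 s
HR = 60 / 1.108 = 54.15 bpm


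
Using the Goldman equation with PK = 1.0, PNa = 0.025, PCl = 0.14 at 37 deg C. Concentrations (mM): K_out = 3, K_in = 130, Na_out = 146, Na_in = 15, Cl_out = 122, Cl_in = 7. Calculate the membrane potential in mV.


Vm = (RT/F)*ln((PK*Ko + PNa*Nao + PCl*Cli)/(PK*Ki + PNa*Nai + PCl*Clo))
Numer = 7.63, Denom = 147.455
Vm = -79.15 mV


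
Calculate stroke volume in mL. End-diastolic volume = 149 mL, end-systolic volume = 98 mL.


SV = EDV - ESV
SV = 149 - 98
SV = 51 mL


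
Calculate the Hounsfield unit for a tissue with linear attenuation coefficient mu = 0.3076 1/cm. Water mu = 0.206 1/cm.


HU = ((mu_tissue - mu_water) / mu_water) * 1000
HU = ((0.3076 - 0.206) / 0.206) * 1000
HU = 493.2


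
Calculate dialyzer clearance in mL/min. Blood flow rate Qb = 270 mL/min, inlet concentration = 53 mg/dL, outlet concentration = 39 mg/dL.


K = Qb * (Cb_in - Cb_out) / Cb_in
K = 270 * (53 - 39) / 53
K = 71.32 mL/min


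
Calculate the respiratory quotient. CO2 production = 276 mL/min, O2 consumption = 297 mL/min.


RQ = VCO2 / VO2
RQ = 276 / 297
RQ = 0.9293


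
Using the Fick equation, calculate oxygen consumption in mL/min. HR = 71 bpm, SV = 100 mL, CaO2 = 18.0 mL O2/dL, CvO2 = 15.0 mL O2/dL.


CO = HR*SV = 71*100/1000 = 7.1 L/min
a-v O2 diff = 18.0 - 15.0 = 3 mL/dL
VO2 = CO * (CaO2-CvO2) * 10 dL/L
VO2 = 7.1 * 3 * 10
VO2 = 213 mL/min


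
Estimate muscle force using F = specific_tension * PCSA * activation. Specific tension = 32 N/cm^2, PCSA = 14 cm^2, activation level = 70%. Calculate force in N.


F = sigma * PCSA * activation
F = 32 * 14 * 0.7
F = 313.6 N


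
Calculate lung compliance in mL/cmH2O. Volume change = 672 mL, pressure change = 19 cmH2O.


C = dV / dP
C = 672 / 19
C = 35.37 mL/cmH2O


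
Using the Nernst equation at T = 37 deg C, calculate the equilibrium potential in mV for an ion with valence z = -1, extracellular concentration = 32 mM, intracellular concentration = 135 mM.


E = (RT/(zF)) * ln(C_out/C_in)
T = 37 + 273.15 = 310.15 K
E = (8.314 * 310.15 / (-1 * 96485)) * ln(32/135)
E = 38.47 mV


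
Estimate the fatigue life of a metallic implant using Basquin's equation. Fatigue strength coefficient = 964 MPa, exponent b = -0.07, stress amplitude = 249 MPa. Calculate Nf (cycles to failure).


sigma_a = sigma_f' * (2Nf)^b
2Nf = (sigma_a/sigma_f')^(1/b)
2Nf = (249/964)^(1/-0.07)
2Nf = 2.5018005e+08
Nf = 1.2509e+08


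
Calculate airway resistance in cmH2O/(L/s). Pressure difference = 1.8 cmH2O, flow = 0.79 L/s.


R = dP / flow
R = 1.8 / 0.79
R = 2.278 cmH2O/(L/s)


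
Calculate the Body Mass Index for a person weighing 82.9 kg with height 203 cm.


BMI = weight / height^2
height = 203 cm = 2.03 m
BMI = 82.9 / 2.03^2
BMI = 20.12 kg/m^2


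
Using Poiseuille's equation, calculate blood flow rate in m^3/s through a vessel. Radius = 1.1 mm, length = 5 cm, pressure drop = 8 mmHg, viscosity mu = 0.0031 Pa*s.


Q = pi*r^4*dP / (8*mu*L)
r = 0.0011 m, L = 0.05 m
dP = 8 mmHg = 1066.576 Pa
Q = 3.9563e-06 m^3/s


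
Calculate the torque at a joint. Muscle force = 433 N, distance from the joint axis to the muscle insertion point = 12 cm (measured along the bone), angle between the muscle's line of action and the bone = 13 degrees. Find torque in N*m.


Torque = F * d * sin(theta)   (moment arm = d*sin(theta))
d = 12 cm = 0.12 m
Torque = 433 * 0.12 * sin(13)
Torque = 11.69 N*m


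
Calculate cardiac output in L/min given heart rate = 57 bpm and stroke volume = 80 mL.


CO = HR * SV
CO = 57 * 80 / 1000
CO = 4.56 L/min


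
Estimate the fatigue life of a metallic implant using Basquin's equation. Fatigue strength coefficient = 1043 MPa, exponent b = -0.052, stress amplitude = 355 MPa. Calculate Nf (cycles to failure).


sigma_a = sigma_f' * (2Nf)^b
2Nf = (sigma_a/sigma_f')^(1/b)
2Nf = (355/1043)^(1/-0.052)
2Nf = 1.0024808e+09
Nf = 5.0124e+08


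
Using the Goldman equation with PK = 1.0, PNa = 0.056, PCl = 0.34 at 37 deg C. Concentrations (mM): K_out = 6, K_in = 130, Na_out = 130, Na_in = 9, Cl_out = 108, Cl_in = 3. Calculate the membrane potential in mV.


Vm = (RT/F)*ln((PK*Ko + PNa*Nao + PCl*Cli)/(PK*Ki + PNa*Nai + PCl*Clo))
Numer = 14.3, Denom = 167.224
Vm = -65.72 mV


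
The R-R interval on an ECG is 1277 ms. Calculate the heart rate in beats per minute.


HR = 60 / RR_interval(s)
RR = 1277 ms = 1.277 s
HR = 60 / 1.277 = 46.99 bpm


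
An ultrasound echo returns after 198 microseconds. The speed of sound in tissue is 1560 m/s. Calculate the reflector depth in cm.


depth = c * t / 2
t = 198 us = 1.9800e-04 s
depth = 1560 * 1.9800e-04 / 2
depth = 0.15444 m = 15.444 cm


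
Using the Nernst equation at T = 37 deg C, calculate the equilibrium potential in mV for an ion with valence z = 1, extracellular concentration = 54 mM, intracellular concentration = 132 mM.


E = (RT/(zF)) * ln(C_out/C_in)
T = 37 + 273.15 = 310.15 K
E = (8.314 * 310.15 / (1 * 96485)) * ln(54/132)
E = -23.89 mV


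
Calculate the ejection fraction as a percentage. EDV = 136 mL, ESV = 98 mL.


SV = EDV - ESV = 136 - 98 = 38 mL
EF = SV/EDV * 100 = 38/136 * 100
EF = 27.94%


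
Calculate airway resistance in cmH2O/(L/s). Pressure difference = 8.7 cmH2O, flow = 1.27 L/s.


R = dP / flow
R = 8.7 / 1.27
R = 6.85 cmH2O/(L/s)


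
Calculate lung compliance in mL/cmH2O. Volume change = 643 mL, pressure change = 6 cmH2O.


C = dV / dP
C = 643 / 6
C = 107.2 mL/cmH2O


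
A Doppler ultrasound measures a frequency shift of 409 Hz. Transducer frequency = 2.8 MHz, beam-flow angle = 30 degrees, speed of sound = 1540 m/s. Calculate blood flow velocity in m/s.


v = fd * c / (2 * f0 * cos(theta))
v = 409 * 1540 / (2 * 2.8000e+06 * cos(30))
v = 0.1299 m/s


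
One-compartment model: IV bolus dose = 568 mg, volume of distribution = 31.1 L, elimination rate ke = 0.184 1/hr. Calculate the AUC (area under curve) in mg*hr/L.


C0 = Dose/Vd = 568/31.1 = 18.2637 mg/L
AUC = C0/ke = 18.2637/0.184
AUC = 99.26 mg*hr/L


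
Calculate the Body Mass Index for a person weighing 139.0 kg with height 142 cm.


BMI = weight / height^2
height = 142 cm = 1.42 m
BMI = 139.0 / 1.42^2
BMI = 68.93 kg/m^2


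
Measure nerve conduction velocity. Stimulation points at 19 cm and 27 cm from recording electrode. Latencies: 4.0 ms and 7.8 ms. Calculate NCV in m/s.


Distance = (27 - 19) / 100 = 0.08 m
dt = (7.8 - 4.0) / 1000 = 0.0038 s
NCV = dist / dt = 21.05 m/s


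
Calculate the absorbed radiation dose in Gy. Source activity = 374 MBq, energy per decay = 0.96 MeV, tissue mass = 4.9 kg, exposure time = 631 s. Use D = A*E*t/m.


A = 374 MBq = 3.7400e+08 Bq
E = 0.96 MeV = 1.53792e-13 J
D = A*E*t/m = 3.7400e+08*1.53792e-13*631/4.9
D = 0.007407 Gy


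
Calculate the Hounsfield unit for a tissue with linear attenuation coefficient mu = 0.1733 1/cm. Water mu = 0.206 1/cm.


HU = ((mu_tissue - mu_water) / mu_water) * 1000
HU = ((0.1733 - 0.206) / 0.206) * 1000
HU = -158.7


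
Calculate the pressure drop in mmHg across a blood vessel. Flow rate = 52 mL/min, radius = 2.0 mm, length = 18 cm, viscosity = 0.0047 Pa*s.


dP = 8*mu*L*Q / (pi*r^4)
Q = 52 mL/min = 8.66667e-07 m^3/s
dP = 116.692 Pa = 116.692 / 133.322 mmHg = 0.8753 mmHg


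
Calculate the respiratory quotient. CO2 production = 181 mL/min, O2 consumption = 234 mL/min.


RQ = VCO2 / VO2
RQ = 181 / 234
RQ = 0.7735


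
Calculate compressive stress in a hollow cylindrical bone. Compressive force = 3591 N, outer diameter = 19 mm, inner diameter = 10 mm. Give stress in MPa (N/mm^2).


A = pi*(r_o^2 - r_i^2)
r_o = 9.5 mm, r_i = 5 mm
A = 204.989 mm^2
sigma = F/A = 3591 / 204.989
sigma = 17.52 MPa


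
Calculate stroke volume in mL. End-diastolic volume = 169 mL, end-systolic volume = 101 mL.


SV = EDV - ESV
SV = 169 - 101
SV = 68 mL


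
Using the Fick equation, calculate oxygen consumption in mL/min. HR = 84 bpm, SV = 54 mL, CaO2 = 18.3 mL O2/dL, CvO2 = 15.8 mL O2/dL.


CO = HR*SV = 84*54/1000 = 4.536 L/min
a-v O2 diff = 18.3 - 15.8 = 2.5 mL/dL
VO2 = CO * (CaO2-CvO2) * 10 dL/L
VO2 = 4.536 * 2.5 * 10
VO2 = 113.4 mL/min


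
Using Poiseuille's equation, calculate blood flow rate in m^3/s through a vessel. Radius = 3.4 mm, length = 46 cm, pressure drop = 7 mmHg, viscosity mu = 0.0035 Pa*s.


Q = pi*r^4*dP / (8*mu*L)
r = 0.0034 m, L = 0.46 m
dP = 7 mmHg = 933.254 Pa
Q = 3.0419e-05 m^3/s


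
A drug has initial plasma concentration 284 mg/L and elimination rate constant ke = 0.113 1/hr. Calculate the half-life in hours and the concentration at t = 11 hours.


t_half = ln(2) / ke = 0.693147 / 0.113 = 6.134 hr
C(t) = C0 * exp(-ke*t) = 284 * exp(-0.113*11)
C(11) = 81.94 mg/L


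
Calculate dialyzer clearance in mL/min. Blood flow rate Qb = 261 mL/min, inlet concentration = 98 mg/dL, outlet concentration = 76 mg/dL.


K = Qb * (Cb_in - Cb_out) / Cb_in
K = 261 * (98 - 76) / 98
K = 58.59 mL/min


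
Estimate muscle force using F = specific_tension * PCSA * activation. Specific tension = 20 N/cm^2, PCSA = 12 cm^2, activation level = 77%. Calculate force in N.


F = sigma * PCSA * activation
F = 20 * 12 * 0.77
F = 184.8 N


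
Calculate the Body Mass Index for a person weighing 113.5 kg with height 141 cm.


BMI = weight / height^2
height = 141 cm = 1.41 m
BMI = 113.5 / 1.41^2
BMI = 57.09 kg/m^2


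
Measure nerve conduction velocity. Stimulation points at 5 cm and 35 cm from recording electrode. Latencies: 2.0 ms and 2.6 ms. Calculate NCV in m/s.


Distance = (35 - 5) / 100 = 0.3 m
dt = (2.6 - 2.0) / 1000 = 6.0000e-04 s
NCV = dist / dt = 500 m/s


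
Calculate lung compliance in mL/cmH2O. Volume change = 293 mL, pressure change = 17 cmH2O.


C = dV / dP
C = 293 / 17
C = 17.24 mL/cmH2O


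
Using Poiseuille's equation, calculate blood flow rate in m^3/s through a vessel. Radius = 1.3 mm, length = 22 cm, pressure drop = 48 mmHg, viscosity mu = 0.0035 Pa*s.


Q = pi*r^4*dP / (8*mu*L)
r = 0.0013 m, L = 0.22 m
dP = 48 mmHg = 6399.456 Pa
Q = 9.3215e-06 m^3/s


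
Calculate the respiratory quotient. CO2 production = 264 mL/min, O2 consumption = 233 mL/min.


RQ = VCO2 / VO2
RQ = 264 / 233
RQ = 1.133


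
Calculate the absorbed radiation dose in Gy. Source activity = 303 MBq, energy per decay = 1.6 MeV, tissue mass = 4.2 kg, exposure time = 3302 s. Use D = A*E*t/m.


A = 303 MBq = 3.0300e+08 Bq
E = 1.6 MeV = 2.5632e-13 J
D = A*E*t/m = 3.0300e+08*2.5632e-13*3302/4.2
D = 0.06106 Gy
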